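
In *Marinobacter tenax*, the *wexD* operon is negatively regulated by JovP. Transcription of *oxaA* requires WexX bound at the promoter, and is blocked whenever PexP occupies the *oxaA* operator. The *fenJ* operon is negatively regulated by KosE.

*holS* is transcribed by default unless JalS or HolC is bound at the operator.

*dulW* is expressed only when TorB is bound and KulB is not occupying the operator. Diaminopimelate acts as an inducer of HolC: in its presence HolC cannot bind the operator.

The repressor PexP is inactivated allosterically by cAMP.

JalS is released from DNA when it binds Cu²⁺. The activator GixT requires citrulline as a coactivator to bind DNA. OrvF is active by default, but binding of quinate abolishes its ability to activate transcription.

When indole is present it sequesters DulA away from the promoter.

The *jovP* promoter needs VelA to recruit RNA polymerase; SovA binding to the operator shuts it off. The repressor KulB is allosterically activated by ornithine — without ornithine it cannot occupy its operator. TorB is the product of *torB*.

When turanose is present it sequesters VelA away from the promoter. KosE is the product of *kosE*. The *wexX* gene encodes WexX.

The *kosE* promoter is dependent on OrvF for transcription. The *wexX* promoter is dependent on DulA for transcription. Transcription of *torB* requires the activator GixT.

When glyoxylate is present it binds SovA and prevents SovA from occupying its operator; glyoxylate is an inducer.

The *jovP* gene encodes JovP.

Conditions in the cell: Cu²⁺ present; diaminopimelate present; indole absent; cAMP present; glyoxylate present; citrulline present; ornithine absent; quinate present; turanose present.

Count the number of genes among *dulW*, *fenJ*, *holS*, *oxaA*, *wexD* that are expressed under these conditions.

Ornithine is absent, so KulB is inactive.
Citrulline is present, so GixT is active.
No repressor is bound and GixT is active, so *torB* is transcribed.
So TorB is produced and active.
No repressor is bound and TorB is active, so *dulW* is transcribed.
→ *dulW* is ON.
Quinate is present, so OrvF is inactive.
Required activator OrvF is absent, so *kosE* is not transcribed.
So KosE is not produced.
With no repressor bound, *fenJ* is transcribed.
→ *fenJ* is ON.
Cu²⁺ is present, so JalS is inactive.
Diaminopimelate is present, so HolC is inactive.
With no repressor bound, *holS* is transcribed.
→ *holS* is ON.
Indole is absent, so DulA is active.
No repressor is bound and DulA is active, so *wexX* is transcribed.
So WexX is produced and active.
cAMP is present, so PexP is inactive.
No repressor is bound and WexX is active, so *oxaA* is transcribed.
→ *oxaA* is ON.
Turanose is present, so VelA is inactive.
Glyoxylate is present, so SovA is inactive.
Required activator VelA is absent, so *jovP* is not transcribed.
So JovP is not produced.
With no repressor bound, *wexD* is transcribed.
→ *wexD* is ON.
5 of the 5 genes are transcribed.

5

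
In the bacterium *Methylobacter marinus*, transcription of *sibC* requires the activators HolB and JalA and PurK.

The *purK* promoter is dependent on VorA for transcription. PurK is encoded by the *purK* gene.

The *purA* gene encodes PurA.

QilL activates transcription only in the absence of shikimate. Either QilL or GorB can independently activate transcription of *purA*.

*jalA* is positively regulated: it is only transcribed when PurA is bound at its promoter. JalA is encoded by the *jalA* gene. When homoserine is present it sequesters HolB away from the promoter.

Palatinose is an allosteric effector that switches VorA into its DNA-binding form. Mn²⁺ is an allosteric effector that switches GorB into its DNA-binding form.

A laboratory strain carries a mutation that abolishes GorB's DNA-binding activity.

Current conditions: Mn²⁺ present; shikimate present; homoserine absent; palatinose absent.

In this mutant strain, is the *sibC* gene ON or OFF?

OFF

Homoserine is absent, so HolB is active.
Shikimate is present, so QilL is inactive.
GorB is non-functional in this strain, so it has no effect.
No activator is available at the *purA* promoter, so *purA* is not transcribed.
So PurA is not produced.
Required activator PurA is absent, so *jalA* is not transcribed.
So JalA is not produced.
Palatinose is absent, so VorA is inactive.
Required activator VorA is absent, so *purK* is not transcribed.
So PurK is not produced.
Required activator JalA is absent, so *sibC* is not transcribed.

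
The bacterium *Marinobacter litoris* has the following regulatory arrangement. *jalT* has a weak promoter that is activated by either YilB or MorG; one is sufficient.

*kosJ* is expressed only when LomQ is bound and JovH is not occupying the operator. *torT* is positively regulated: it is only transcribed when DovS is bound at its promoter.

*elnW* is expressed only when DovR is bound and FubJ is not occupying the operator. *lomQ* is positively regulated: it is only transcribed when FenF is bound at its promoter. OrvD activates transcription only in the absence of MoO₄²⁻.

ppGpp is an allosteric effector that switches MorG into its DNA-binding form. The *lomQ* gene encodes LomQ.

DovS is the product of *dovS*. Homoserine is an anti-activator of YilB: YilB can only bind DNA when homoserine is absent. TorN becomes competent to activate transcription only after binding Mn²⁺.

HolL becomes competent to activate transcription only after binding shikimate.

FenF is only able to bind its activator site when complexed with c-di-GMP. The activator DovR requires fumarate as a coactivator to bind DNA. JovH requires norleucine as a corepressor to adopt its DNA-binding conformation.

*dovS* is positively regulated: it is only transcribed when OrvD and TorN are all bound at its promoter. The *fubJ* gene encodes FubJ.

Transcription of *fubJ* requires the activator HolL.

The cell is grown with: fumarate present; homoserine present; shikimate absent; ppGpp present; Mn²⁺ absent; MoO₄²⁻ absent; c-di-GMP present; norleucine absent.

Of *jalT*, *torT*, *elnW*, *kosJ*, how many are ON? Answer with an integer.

Homoserine is present, so YilB is inactive.
ppGpp is present, so MorG is active.
Activator MorG is present, so *jalT* is transcribed.
→ *jalT* is ON.
MoO₄²⁻ is absent, so OrvD is active.
Mn²⁺ is absent, so TorN is inactive.
Required activator TorN is absent, so *dovS* is not transcribed.
So DovS is not produced.
Required activator DovS is absent, so *torT* is not transcribed.
→ *torT* is OFF.
Shikimate is absent, so HolL is inactive.
Required activator HolL is absent, so *fubJ* is not transcribed.
So FubJ is not produced.
Fumarate is present, so DovR is active.
No repressor is bound and DovR is active, so *elnW* is transcribed.
→ *elnW* is ON.
c-di-GMP is present, so FenF is active.
No repressor is bound and FenF is active, so *lomQ* is transcribed.
So LomQ is produced and active.
Norleucine is absent, so JovH is inactive.
No repressor is bound and LomQ is active, so *kosJ* is transcribed.
→ *kosJ* is ON.
3 of the 4 genes are transcribed.

3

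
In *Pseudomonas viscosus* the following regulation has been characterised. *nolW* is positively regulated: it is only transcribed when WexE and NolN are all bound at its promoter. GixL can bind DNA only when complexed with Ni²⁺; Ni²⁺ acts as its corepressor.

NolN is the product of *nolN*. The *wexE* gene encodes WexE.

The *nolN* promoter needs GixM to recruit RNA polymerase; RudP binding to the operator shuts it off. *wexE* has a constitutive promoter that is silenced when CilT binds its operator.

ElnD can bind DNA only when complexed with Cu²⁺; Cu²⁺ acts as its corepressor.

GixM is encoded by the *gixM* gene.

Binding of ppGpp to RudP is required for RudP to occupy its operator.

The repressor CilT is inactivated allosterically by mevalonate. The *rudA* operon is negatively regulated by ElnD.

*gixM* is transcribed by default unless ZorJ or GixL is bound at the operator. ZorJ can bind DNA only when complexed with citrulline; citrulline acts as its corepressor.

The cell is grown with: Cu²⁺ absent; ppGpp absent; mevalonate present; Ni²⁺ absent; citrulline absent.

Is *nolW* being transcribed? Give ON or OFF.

ON

Mevalonate is present, so CilT is inactive.
With no repressor bound, *wexE* is transcribed.
So WexE is produced and active.
Citrulline is absent, so ZorJ is inactive.
Ni²⁺ is absent, so GixL is inactive.
With no repressor bound, *gixM* is transcribed.
So GixM is produced and active.
ppGpp is absent, so RudP is inactive.
No repressor is bound and GixM is active, so *nolN* is transcribed.
So NolN is produced and active.
No repressor is bound and WexE and NolN are active, so *nolW* is transcribed.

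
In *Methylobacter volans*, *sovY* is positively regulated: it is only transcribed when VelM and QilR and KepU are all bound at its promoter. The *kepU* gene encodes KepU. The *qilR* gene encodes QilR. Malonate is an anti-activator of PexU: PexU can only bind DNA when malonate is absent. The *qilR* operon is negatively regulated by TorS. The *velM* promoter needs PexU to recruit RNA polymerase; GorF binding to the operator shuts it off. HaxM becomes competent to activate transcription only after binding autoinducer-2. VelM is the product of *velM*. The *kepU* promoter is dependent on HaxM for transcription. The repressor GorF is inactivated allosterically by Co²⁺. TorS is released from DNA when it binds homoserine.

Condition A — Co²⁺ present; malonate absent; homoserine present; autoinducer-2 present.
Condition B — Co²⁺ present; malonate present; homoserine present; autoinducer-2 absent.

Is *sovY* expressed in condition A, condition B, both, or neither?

Condition A:
Co²⁺ is present, so GorF is inactive.
Malonate is absent, so PexU is active.
No repressor is bound and PexU is active, so *velM* is transcribed.
So VelM is produced and active.
Homoserine is present, so TorS is inactive.
With no repressor bound, *qilR* is transcribed.
So QilR is produced and active.
Autoinducer-2 is present, so HaxM is active.
No repressor is bound and HaxM is active, so *kepU* is transcribed.
So KepU is produced and active.
No repressor is bound and VelM and QilR and KepU are active, so *sovY* is transcribed.
→ *sovY* is ON in A.
Condition B:
Co²⁺ is present, so GorF is inactive.
Malonate is present, so PexU is inactive.
Required activator PexU is absent, so *velM* is not transcribed.
So VelM is not produced.
Homoserine is present, so TorS is inactive.
With no repressor bound, *qilR* is transcribed.
So QilR is produced and active.
Autoinducer-2 is absent, so HaxM is inactive.
Required activator HaxM is absent, so *kepU* is not transcribed.
So KepU is not produced.
Required activator VelM is absent, so *sovY* is not transcribed.
→ *sovY* is OFF in B.

A only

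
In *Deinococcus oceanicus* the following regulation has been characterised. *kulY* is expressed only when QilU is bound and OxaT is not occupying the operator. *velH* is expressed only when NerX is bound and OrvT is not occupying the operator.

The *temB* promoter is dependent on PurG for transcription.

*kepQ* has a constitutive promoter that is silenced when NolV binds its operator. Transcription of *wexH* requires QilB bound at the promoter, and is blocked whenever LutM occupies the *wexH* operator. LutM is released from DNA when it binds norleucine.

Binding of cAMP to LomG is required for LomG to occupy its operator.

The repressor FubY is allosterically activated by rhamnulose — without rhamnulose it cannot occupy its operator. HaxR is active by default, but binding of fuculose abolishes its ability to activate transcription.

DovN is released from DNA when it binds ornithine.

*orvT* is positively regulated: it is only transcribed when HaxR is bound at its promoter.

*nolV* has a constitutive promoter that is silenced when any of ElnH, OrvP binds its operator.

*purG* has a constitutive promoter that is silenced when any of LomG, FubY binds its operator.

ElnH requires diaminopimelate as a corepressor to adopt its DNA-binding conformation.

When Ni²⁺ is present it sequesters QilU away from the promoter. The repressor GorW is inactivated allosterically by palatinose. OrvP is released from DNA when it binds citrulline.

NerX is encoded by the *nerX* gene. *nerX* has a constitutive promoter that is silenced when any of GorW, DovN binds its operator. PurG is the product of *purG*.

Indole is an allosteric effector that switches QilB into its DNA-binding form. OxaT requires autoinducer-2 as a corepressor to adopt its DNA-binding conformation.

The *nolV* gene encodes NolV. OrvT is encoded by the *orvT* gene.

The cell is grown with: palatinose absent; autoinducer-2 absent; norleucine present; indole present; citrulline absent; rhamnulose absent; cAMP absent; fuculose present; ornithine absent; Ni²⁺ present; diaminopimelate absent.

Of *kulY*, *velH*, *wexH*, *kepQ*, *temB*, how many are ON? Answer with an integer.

Autoinducer-2 is absent, so OxaT is inactive.
Ni²⁺ is present, so QilU is inactive.
Required activator QilU is absent, so *kulY* is not transcribed.
→ *kulY* is OFF.
Palatinose is absent, so GorW is active.
Ornithine is absent, so DovN is active.
With repressor GorW bound, *nerX* is not transcribed.
So NerX is not produced.
Fuculose is present, so HaxR is inactive.
Required activator HaxR is absent, so *orvT* is not transcribed.
So OrvT is not produced.
Required activator NerX is absent, so *velH* is not transcribed.
→ *velH* is OFF.
Norleucine is present, so LutM is inactive.
Indole is present, so QilB is active.
No repressor is bound and QilB is active, so *wexH* is transcribed.
→ *wexH* is ON.
Diaminopimelate is absent, so ElnH is inactive.
Citrulline is absent, so OrvP is active.
With repressor OrvP bound, *nolV* is not transcribed.
So NolV is not produced.
With no repressor bound, *kepQ* is transcribed.
→ *kepQ* is ON.
cAMP is absent, so LomG is inactive.
Rhamnulose is absent, so FubY is inactive.
With no repressor bound, *purG* is transcribed.
So PurG is produced and active.
No repressor is bound and PurG is active, so *temB* is transcribed.
→ *temB* is ON.
3 of the 5 genes are transcribed.

3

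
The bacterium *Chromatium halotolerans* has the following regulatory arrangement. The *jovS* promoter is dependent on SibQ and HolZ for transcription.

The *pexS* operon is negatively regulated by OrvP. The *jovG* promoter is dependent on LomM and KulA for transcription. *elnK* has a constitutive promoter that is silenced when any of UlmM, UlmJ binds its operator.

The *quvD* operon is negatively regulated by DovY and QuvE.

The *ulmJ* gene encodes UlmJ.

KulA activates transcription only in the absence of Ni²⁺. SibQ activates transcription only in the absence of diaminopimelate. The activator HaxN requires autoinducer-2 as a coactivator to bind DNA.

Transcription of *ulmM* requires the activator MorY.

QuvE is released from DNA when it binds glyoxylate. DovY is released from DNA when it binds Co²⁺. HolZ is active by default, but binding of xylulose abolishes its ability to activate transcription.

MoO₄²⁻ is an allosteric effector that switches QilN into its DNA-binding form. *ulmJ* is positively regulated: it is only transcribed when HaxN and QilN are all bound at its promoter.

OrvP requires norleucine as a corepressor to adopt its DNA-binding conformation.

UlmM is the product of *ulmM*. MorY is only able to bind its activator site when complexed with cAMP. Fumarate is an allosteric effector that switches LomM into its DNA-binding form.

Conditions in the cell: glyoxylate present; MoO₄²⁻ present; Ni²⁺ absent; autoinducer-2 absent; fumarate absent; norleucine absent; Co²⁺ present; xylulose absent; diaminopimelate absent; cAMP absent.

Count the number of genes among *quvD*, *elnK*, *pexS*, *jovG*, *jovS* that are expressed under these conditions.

4

Co²⁺ is present, so DovY is inactive.
Glyoxylate is present, so QuvE is inactive.
With no repressor bound, *quvD* is transcribed.
→ *quvD* is ON.
cAMP is absent, so MorY is inactive.
Required activator MorY is absent, so *ulmM* is not transcribed.
So UlmM is not produced.
Autoinducer-2 is absent, so HaxN is inactive.
MoO₄²⁻ is present, so QilN is active.
Required activator HaxN is absent, so *ulmJ* is not transcribed.
So UlmJ is not produced.
With no repressor bound, *elnK* is transcribed.
→ *elnK* is ON.
Norleucine is absent, so OrvP is inactive.
With no repressor bound, *pexS* is transcribed.
→ *pexS* is ON.
Fumarate is absent, so LomM is inactive.
Ni²⁺ is absent, so KulA is active.
Required activator LomM is absent, so *jovG* is not transcribed.
→ *jovG* is OFF.
Diaminopimelate is absent, so SibQ is active.
Xylulose is absent, so HolZ is active.
No repressor is bound and SibQ and HolZ are active, so *jovS* is transcribed.
→ *jovS* is ON.
4 of the 5 genes are transcribed.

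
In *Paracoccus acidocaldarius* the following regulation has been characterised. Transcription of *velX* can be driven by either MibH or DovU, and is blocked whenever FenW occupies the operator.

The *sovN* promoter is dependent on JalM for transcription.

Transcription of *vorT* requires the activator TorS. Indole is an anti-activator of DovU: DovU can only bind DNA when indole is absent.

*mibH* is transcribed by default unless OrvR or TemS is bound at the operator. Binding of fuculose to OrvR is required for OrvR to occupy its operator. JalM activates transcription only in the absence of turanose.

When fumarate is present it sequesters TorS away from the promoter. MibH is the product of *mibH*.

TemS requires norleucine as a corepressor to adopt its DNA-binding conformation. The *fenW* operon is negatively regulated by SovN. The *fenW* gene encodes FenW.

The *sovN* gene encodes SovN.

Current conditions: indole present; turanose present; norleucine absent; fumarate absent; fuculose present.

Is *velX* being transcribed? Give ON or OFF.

Fuculose is present, so OrvR is active.
Norleucine is absent, so TemS is inactive.
With repressor OrvR bound, *mibH* is not transcribed.
So MibH is not produced.
Indole is present, so DovU is inactive.
Turanose is present, so JalM is inactive.
Required activator JalM is absent, so *sovN* is not transcribed.
So SovN is not produced.
With no repressor bound, *fenW* is transcribed.
So FenW is produced and active.
With repressor FenW bound, *velX* is not transcribed.

OFF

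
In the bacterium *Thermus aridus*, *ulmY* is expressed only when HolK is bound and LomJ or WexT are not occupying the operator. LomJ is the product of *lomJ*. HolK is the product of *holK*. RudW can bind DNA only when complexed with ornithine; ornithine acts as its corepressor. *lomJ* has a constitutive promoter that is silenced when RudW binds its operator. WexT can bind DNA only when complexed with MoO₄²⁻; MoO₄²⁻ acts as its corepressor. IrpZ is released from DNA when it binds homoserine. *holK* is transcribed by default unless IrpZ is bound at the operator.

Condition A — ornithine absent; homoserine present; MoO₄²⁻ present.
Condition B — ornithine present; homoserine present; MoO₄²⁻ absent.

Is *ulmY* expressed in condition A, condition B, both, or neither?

B only

Condition A:
Ornithine is absent, so RudW is inactive.
With no repressor bound, *lomJ* is transcribed.
So LomJ is produced and active.
Homoserine is present, so IrpZ is inactive.
With no repressor bound, *holK* is transcribed.
So HolK is produced and active.
MoO₄²⁻ is present, so WexT is active.
With repressor LomJ bound, *ulmY* is not transcribed.
→ *ulmY* is OFF in A.
Condition B:
Ornithine is present, so RudW is active.
With repressor RudW bound, *lomJ* is not transcribed.
So LomJ is not produced.
Homoserine is present, so IrpZ is inactive.
With no repressor bound, *holK* is transcribed.
So HolK is produced and active.
MoO₄²⁻ is absent, so WexT is inactive.
No repressor is bound and HolK is active, so *ulmY* is transcribed.
→ *ulmY* is ON in B.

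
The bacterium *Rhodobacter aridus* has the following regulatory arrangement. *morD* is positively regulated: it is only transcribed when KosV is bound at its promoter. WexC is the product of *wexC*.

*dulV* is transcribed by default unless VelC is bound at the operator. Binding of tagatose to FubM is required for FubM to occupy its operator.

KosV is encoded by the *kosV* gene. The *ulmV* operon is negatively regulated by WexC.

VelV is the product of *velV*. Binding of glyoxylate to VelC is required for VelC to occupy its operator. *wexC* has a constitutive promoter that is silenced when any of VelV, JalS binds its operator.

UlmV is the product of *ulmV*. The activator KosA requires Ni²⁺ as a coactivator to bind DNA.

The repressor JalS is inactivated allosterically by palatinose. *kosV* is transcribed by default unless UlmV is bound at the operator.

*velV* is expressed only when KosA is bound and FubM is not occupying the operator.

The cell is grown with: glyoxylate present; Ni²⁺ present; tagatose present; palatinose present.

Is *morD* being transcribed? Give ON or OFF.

ON

Tagatose is present, so FubM is active.
Ni²⁺ is present, so KosA is active.
With repressor FubM bound, *velV* is not transcribed.
So VelV is not produced.
Palatinose is present, so JalS is inactive.
With no repressor bound, *wexC* is transcribed.
So WexC is produced and active.
With repressor WexC bound, *ulmV* is not transcribed.
So UlmV is not produced.
With no repressor bound, *kosV* is transcribed.
So KosV is produced and active.
No repressor is bound and KosV is active, so *morD* is transcribed.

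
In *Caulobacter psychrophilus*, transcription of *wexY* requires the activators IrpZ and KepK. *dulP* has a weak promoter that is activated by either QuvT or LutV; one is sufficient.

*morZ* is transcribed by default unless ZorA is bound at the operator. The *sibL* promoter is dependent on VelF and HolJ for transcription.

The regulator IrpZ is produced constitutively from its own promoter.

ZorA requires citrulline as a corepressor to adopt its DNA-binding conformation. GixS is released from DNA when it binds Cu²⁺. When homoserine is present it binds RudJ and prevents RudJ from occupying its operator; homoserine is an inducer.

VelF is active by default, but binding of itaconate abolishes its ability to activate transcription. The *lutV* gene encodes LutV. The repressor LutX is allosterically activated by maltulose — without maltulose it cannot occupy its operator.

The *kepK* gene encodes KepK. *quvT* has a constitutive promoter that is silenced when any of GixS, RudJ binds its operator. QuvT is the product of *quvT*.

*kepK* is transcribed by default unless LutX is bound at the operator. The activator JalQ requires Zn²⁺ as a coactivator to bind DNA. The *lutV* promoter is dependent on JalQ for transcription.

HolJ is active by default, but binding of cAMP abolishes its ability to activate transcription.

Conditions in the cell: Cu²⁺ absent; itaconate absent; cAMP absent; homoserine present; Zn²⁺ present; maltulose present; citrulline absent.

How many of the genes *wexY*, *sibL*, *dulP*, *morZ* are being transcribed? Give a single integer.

IrpZ is produced constitutively and is active.
Maltulose is present, so LutX is active.
With repressor LutX bound, *kepK* is not transcribed.
So KepK is not produced.
Required activator KepK is absent, so *wexY* is not transcribed.
→ *wexY* is OFF.
Itaconate is absent, so VelF is active.
cAMP is absent, so HolJ is active.
No repressor is bound and VelF and HolJ are active, so *sibL* is transcribed.
→ *sibL* is ON.
Cu²⁺ is absent, so GixS is active.
Homoserine is present, so RudJ is inactive.
With repressor GixS bound, *quvT* is not transcribed.
So QuvT is not produced.
Zn²⁺ is present, so JalQ is active.
No repressor is bound and JalQ is active, so *lutV* is transcribed.
So LutV is produced and active.
Activator LutV is present, so *dulP* is transcribed.
→ *dulP* is ON.
Citrulline is absent, so ZorA is inactive.
With no repressor bound, *morZ* is transcribed.
→ *morZ* is ON.
3 of the 4 genes are transcribed.

3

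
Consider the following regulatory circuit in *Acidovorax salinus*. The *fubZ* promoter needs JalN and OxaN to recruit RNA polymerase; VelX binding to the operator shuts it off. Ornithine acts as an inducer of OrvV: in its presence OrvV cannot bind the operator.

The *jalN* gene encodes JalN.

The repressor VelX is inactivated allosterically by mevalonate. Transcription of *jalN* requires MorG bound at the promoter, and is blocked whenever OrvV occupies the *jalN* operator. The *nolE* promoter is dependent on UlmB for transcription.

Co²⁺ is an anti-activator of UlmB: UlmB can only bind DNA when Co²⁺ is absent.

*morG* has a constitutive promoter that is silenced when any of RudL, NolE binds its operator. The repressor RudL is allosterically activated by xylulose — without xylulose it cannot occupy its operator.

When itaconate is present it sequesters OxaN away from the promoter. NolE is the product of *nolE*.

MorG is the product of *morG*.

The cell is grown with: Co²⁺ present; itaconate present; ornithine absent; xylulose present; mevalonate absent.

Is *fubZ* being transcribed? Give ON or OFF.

OFF

Ornithine is absent, so OrvV is active.
Xylulose is present, so RudL is active.
Co²⁺ is present, so UlmB is inactive.
Required activator UlmB is absent, so *nolE* is not transcribed.
So NolE is not produced.
With repressor RudL bound, *morG* is not transcribed.
So MorG is not produced.
With repressor OrvV bound, *jalN* is not transcribed.
So JalN is not produced.
Mevalonate is absent, so VelX is active.
Itaconate is present, so OxaN is inactive.
With repressor VelX bound, *fubZ* is not transcribed.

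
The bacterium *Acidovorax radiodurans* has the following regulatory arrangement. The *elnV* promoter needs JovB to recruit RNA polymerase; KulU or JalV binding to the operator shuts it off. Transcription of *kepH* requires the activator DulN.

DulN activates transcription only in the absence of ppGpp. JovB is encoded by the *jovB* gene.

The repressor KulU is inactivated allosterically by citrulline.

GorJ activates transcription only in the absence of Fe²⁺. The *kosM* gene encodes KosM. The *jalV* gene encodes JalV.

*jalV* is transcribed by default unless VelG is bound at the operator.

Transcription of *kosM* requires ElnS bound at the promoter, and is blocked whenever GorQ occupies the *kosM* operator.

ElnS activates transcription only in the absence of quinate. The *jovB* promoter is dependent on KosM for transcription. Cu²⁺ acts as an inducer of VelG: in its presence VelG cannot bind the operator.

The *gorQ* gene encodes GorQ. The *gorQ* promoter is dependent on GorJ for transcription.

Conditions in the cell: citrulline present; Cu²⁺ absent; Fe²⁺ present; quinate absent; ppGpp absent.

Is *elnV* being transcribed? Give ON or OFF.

Citrulline is present, so KulU is inactive.
Cu²⁺ is absent, so VelG is active.
With repressor VelG bound, *jalV* is not transcribed.
So JalV is not produced.
Quinate is absent, so ElnS is active.
Fe²⁺ is present, so GorJ is inactive.
Required activator GorJ is absent, so *gorQ* is not transcribed.
So GorQ is not produced.
No repressor is bound and ElnS is active, so *kosM* is transcribed.
So KosM is produced and active.
No repressor is bound and KosM is active, so *jovB* is transcribed.
So JovB is produced and active.
No repressor is bound and JovB is active, so *elnV* is transcribed.

ON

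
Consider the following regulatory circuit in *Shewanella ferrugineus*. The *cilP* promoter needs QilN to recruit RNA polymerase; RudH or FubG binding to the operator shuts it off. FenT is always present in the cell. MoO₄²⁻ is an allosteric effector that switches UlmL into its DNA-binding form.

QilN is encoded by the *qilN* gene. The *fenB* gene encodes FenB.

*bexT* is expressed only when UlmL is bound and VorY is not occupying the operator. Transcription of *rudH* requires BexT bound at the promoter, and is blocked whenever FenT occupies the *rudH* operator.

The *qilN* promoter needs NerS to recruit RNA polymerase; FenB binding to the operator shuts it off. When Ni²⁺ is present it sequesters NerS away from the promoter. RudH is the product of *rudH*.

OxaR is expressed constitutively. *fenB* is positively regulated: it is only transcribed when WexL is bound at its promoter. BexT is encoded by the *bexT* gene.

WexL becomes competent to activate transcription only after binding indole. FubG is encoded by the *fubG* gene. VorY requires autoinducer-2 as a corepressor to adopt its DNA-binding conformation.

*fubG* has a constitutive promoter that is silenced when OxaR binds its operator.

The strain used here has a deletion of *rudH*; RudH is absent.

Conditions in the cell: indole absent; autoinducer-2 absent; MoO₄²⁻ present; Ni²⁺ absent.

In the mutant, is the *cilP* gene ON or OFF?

ON

Indole is absent, so WexL is inactive.
Required activator WexL is absent, so *fenB* is not transcribed.
So FenB is not produced.
Ni²⁺ is absent, so NerS is active.
No repressor is bound and NerS is active, so *qilN* is transcribed.
So QilN is produced and active.
RudH is non-functional in this strain, so it has no effect.
OxaR is produced constitutively and is active.
With repressor OxaR bound, *fubG* is not transcribed.
So FubG is not produced.
No repressor is bound and QilN is active, so *cilP* is transcribed.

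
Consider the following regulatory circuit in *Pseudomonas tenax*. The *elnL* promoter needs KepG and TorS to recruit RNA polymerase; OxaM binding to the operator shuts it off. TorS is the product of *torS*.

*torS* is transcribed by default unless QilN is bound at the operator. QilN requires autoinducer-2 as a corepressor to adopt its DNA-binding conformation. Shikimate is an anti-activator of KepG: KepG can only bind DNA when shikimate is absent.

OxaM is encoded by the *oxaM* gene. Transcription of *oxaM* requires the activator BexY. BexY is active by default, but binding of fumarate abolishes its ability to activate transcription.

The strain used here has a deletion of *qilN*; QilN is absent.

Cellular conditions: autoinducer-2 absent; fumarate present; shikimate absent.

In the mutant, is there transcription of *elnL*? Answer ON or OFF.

Fumarate is present, so BexY is inactive.
Required activator BexY is absent, so *oxaM* is not transcribed.
So OxaM is not produced.
Shikimate is absent, so KepG is active.
QilN is non-functional in this strain, so it has no effect.
With no repressor bound, *torS* is transcribed.
So TorS is produced and active.
No repressor is bound and KepG and TorS are active, so *elnL* is transcribed.

ON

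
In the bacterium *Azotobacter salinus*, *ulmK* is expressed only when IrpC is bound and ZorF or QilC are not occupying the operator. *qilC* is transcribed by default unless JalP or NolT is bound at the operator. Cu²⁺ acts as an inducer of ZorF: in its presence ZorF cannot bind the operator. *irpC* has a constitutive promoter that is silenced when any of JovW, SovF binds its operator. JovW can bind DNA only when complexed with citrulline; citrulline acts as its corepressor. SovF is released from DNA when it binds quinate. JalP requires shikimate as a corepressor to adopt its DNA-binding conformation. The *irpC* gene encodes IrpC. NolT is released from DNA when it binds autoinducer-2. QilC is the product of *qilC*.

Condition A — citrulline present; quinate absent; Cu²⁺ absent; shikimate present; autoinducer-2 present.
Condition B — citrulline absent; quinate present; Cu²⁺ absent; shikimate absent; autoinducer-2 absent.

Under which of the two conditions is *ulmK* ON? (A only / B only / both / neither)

neither

Condition A:
Citrulline is present, so JovW is active.
Quinate is absent, so SovF is active.
With repressor JovW bound, *irpC* is not transcribed.
So IrpC is not produced.
Cu²⁺ is absent, so ZorF is active.
Shikimate is present, so JalP is active.
Autoinducer-2 is present, so NolT is inactive.
With repressor JalP bound, *qilC* is not transcribed.
So QilC is not produced.
With repressor ZorF bound, *ulmK* is not transcribed.
→ *ulmK* is OFF in A.
Condition B:
Citrulline is absent, so JovW is inactive.
Quinate is present, so SovF is inactive.
With no repressor bound, *irpC* is transcribed.
So IrpC is produced and active.
Cu²⁺ is absent, so ZorF is active.
Shikimate is absent, so JalP is inactive.
Autoinducer-2 is absent, so NolT is active.
With repressor NolT bound, *qilC* is not transcribed.
So QilC is not produced.
With repressor ZorF bound, *ulmK* is not transcribed.
→ *ulmK* is OFF in B.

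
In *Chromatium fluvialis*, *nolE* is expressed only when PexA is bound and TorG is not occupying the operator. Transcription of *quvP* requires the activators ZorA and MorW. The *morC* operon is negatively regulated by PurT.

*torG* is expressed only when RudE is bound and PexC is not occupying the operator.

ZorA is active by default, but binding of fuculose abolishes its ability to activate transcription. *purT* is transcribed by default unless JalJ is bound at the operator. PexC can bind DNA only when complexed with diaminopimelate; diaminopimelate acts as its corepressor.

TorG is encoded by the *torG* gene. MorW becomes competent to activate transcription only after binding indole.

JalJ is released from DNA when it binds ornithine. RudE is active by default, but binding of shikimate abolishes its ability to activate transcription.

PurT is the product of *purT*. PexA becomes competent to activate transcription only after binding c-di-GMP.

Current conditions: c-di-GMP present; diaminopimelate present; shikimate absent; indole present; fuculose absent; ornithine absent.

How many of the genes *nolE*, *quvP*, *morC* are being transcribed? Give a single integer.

Shikimate is absent, so RudE is active.
Diaminopimelate is present, so PexC is active.
With repressor PexC bound, *torG* is not transcribed.
So TorG is not produced.
c-di-GMP is present, so PexA is active.
No repressor is bound and PexA is active, so *nolE* is transcribed.
→ *nolE* is ON.
Fuculose is absent, so ZorA is active.
Indole is present, so MorW is active.
No repressor is bound and ZorA and MorW are active, so *quvP* is transcribed.
→ *quvP* is ON.
Ornithine is absent, so JalJ is active.
With repressor JalJ bound, *purT* is not transcribed.
So PurT is not produced.
With no repressor bound, *morC* is transcribed.
→ *morC* is ON.
3 of the 3 genes are transcribed.

3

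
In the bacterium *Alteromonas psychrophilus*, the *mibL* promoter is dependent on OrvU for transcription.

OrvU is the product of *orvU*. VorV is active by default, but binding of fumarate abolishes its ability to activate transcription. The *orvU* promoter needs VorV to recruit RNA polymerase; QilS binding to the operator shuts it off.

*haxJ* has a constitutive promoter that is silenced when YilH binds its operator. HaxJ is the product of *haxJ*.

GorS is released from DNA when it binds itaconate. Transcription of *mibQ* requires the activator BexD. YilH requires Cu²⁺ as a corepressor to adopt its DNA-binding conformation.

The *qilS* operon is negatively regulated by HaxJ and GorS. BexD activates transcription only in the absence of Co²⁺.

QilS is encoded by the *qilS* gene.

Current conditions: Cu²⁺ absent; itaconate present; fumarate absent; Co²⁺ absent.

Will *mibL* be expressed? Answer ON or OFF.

ON

Cu²⁺ is absent, so YilH is inactive.
With no repressor bound, *haxJ* is transcribed.
So HaxJ is produced and active.
Itaconate is present, so GorS is inactive.
With repressor HaxJ bound, *qilS* is not transcribed.
So QilS is not produced.
Fumarate is absent, so VorV is active.
No repressor is bound and VorV is active, so *orvU* is transcribed.
So OrvU is produced and active.
No repressor is bound and OrvU is active, so *mibL* is transcribed.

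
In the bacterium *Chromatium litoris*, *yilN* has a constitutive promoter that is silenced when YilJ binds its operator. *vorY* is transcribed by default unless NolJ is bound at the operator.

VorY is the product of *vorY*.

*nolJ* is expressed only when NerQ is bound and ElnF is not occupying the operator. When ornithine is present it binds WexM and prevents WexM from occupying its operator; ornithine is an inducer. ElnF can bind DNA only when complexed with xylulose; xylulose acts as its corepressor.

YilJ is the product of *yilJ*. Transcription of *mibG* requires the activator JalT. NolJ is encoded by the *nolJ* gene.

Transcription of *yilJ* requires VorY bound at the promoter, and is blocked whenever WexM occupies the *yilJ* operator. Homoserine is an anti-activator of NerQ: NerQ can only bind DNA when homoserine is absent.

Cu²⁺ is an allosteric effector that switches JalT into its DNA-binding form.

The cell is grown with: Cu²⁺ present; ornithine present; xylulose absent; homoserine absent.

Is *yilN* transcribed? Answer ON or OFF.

Xylulose is absent, so ElnF is inactive.
Homoserine is absent, so NerQ is active.
No repressor is bound and NerQ is active, so *nolJ* is transcribed.
So NolJ is produced and active.
With repressor NolJ bound, *vorY* is not transcribed.
So VorY is not produced.
Ornithine is present, so WexM is inactive.
Required activator VorY is absent, so *yilJ* is not transcribed.
So YilJ is not produced.
With no repressor bound, *yilN* is transcribed.

ON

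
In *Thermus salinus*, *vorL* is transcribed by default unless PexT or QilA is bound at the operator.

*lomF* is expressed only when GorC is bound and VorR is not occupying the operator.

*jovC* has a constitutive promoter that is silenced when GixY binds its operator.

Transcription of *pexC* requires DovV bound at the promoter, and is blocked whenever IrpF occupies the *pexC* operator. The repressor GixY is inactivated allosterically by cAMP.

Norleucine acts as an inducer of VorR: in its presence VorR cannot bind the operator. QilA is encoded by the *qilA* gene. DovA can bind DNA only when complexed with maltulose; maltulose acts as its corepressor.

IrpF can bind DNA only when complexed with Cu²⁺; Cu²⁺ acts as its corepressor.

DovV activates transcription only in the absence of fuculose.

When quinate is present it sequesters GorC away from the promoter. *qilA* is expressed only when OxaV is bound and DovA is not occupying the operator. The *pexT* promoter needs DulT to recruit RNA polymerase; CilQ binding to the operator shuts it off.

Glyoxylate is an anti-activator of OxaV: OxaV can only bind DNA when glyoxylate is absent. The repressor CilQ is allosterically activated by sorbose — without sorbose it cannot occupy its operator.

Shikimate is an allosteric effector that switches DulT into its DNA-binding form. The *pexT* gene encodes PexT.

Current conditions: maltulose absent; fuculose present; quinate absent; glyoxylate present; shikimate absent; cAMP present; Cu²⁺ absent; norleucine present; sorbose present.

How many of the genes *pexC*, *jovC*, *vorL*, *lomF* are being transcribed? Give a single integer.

Cu²⁺ is absent, so IrpF is inactive.
Fuculose is present, so DovV is inactive.
Required activator DovV is absent, so *pexC* is not transcribed.
→ *pexC* is OFF.
cAMP is present, so GixY is inactive.
With no repressor bound, *jovC* is transcribed.
→ *jovC* is ON.
Shikimate is absent, so DulT is inactive.
Sorbose is present, so CilQ is active.
With repressor CilQ bound, *pexT* is not transcribed.
So PexT is not produced.
Glyoxylate is present, so OxaV is inactive.
Maltulose is absent, so DovA is inactive.
Required activator OxaV is absent, so *qilA* is not transcribed.
So QilA is not produced.
With no repressor bound, *vorL* is transcribed.
→ *vorL* is ON.
Quinate is absent, so GorC is active.
Norleucine is present, so VorR is inactive.
No repressor is bound and GorC is active, so *lomF* is transcribed.
→ *lomF* is ON.
3 of the 4 genes are transcribed.

3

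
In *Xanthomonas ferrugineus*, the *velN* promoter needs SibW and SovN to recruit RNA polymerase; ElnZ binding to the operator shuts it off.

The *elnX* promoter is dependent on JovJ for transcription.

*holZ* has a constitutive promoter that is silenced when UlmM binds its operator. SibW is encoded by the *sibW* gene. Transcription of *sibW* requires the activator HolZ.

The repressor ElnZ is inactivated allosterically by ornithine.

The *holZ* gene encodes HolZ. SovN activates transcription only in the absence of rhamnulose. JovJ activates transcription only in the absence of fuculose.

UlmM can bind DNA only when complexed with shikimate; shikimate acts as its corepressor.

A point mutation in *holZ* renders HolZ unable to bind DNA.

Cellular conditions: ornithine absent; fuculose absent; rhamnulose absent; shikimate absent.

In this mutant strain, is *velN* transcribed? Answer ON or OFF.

HolZ is non-functional in this strain, so it has no effect.
Required activator HolZ is absent, so *sibW* is not transcribed.
So SibW is not produced.
Rhamnulose is absent, so SovN is active.
Ornithine is absent, so ElnZ is active.
With repressor ElnZ bound, *velN* is not transcribed.

OFF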